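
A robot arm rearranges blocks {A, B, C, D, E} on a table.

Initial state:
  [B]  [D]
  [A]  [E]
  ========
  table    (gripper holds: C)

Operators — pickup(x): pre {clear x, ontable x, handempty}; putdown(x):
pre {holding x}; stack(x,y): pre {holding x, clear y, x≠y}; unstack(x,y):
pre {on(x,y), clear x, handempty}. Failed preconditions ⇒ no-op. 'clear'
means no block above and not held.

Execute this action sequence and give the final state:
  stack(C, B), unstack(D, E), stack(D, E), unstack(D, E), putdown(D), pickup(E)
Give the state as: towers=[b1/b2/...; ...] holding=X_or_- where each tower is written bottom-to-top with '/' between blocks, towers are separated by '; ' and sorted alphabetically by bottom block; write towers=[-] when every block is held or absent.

step 1 (stack(C, B)): towers=[A/B/C; E/D] holding=-
step 2 (unstack(D, E)): towers=[A/B/C; E] holding=D
step 3 (stack(D, E)): towers=[A/B/C; E/D] holding=-
step 4 (unstack(D, E)): towers=[A/B/C; E] holding=D
step 5 (putdown(D)): towers=[A/B/C; D; E] holding=-
step 6 (pickup(E)): towers=[A/B/C; D] holding=E

towers=[A/B/C; D] holding=E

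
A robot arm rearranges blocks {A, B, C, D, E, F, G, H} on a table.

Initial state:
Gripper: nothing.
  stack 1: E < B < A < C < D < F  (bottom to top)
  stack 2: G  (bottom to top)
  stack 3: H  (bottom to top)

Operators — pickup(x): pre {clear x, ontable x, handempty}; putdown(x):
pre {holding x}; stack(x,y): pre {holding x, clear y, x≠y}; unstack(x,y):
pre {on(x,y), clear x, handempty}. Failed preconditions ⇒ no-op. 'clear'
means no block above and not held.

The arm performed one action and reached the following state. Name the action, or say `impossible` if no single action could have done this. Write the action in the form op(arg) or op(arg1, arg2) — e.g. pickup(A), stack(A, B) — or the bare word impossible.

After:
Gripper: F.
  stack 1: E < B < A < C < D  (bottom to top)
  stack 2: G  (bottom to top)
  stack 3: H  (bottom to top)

unstack(F, D)

target: towers=[E/B/A/C/D; G; H] holding=F
         pickup(G) → towers=[E/B/A/C/D/F; H] holding=G
         pickup(H) → towers=[E/B/A/C/D/F; G] holding=H
     unstack(F, D) → towers=[E/B/A/C/D; G; H] holding=F  ← match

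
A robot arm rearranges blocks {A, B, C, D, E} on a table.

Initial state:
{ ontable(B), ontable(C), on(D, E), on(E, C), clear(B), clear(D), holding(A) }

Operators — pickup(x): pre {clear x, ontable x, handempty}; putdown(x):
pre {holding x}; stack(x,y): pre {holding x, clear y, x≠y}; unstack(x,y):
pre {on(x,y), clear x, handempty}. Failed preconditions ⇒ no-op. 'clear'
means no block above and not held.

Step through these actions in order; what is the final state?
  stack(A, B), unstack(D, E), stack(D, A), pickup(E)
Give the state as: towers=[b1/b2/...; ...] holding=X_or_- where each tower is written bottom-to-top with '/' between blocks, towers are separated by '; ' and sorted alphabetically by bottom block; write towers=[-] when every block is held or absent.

step 1 (stack(A, B)): towers=[B/A; C/E/D] holding=-
step 2 (unstack(D, E)): towers=[B/A; C/E] holding=D
step 3 (stack(D, A)): towers=[B/A/D; C/E] holding=-
step 4 (pickup(E)) [no-op]: towers=[B/A/D; C/E] holding=-

towers=[B/A/D; C/E] holding=-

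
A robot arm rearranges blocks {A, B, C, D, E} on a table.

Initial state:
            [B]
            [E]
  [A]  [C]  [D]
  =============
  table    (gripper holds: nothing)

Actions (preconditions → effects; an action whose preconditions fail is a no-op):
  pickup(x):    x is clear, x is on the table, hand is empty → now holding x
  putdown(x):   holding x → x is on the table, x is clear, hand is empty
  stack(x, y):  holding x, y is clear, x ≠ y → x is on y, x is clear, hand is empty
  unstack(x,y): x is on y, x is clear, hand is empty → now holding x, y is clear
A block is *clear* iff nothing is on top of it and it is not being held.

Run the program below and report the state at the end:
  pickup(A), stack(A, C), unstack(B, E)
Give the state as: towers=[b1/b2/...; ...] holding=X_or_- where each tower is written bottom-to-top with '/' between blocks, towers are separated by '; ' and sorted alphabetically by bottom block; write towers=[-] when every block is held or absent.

towers=[C/A; D/E] holding=B

step 1 (pickup(A)): towers=[C; D/E/B] holding=A
step 2 (stack(A, C)): towers=[C/A; D/E/B] holding=-
step 3 (unstack(B, E)): towers=[C/A; D/E] holding=B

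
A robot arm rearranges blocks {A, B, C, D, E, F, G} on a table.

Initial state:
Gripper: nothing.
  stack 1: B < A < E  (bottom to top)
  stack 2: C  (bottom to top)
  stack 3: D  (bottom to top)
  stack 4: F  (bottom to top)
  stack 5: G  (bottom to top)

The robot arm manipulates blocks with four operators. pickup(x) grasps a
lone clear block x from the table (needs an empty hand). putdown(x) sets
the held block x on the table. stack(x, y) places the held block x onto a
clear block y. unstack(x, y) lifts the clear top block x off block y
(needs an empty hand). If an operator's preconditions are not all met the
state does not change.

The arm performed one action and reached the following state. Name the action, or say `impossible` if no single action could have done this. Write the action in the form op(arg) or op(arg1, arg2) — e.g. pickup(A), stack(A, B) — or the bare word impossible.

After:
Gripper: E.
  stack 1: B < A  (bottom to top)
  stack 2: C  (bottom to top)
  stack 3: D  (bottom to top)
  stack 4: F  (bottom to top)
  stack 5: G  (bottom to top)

target: towers=[B/A; C; D; F; G] holding=E
         pickup(F) → towers=[B/A/E; C; D; G] holding=F
         pickup(G) → towers=[B/A/E; C; D; F] holding=G
         pickup(D) → towers=[B/A/E; C; F; G] holding=D
     unstack(E, A) → towers=[B/A; C; D; F; G] holding=E  ← match
         pickup(C) → towers=[B/A/E; D; F; G] holding=C

unstack(E, A)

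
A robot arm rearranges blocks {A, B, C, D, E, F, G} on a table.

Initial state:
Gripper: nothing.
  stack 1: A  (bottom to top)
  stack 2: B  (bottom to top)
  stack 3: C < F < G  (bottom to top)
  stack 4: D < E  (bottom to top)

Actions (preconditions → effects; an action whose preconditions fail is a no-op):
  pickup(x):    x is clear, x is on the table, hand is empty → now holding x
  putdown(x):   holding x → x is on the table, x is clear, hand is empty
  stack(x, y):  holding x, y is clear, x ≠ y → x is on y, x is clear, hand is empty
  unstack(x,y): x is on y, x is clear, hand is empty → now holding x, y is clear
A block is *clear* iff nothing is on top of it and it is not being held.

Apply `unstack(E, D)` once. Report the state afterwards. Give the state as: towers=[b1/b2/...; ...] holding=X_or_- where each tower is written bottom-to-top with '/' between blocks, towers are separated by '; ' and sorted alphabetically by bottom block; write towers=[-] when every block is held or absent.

towers=[A; B; C/F/G; D] holding=E

before: towers=[A; B; C/F/G; D/E] holding=-
pre[unstack(E, D)]: on(E,D) ✓, clear(E) ✓, handempty ✓
all met → apply unstack(E, D)
after:  towers=[A; B; C/F/G; D] holding=E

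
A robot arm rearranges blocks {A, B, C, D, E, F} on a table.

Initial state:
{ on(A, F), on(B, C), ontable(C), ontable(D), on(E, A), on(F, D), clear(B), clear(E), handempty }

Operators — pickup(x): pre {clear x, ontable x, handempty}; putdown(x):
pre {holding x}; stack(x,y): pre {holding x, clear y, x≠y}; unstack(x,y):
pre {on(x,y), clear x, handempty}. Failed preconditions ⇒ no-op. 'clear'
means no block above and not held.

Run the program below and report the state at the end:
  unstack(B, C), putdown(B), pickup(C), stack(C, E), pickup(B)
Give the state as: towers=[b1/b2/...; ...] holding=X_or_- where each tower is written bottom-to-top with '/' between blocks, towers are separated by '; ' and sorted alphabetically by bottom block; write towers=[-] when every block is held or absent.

step 1 (unstack(B, C)): towers=[C; D/F/A/E] holding=B
step 2 (putdown(B)): towers=[B; C; D/F/A/E] holding=-
step 3 (pickup(C)): towers=[B; D/F/A/E] holding=C
step 4 (stack(C, E)): towers=[B; D/F/A/E/C] holding=-
step 5 (pickup(B)): towers=[D/F/A/E/C] holding=B

towers=[D/F/A/E/C] holding=B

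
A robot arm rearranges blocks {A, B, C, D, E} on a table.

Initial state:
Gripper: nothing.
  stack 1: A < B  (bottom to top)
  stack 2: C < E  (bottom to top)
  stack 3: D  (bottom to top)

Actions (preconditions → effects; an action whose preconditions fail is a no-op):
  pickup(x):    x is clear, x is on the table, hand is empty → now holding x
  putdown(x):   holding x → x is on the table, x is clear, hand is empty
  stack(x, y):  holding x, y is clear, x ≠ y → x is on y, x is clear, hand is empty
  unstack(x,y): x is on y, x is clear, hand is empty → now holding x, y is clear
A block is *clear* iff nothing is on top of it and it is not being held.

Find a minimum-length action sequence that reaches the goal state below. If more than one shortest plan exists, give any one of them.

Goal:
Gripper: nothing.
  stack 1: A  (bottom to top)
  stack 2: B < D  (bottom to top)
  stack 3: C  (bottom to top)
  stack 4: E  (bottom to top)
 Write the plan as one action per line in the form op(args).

step 1 (unstack(B, A)): towers=[A; C/E; D] holding=B
step 2 (putdown(B)): towers=[A; B; C/E; D] holding=-
step 3 (pickup(D)): towers=[A; B; C/E] holding=D
step 4 (stack(D, B)): towers=[A; B/D; C/E] holding=-
step 5 (unstack(E, C)): towers=[A; B/D; C] holding=E
step 6 (putdown(E)): towers=[A; B/D; C; E] holding=-
goal check: towers=[A; B/D; C; E] holding=- — reached (length 6, optimal by BFS)

unstack(B, A)
putdown(B)
pickup(D)
stack(D, B)
unstack(E, C)
putdown(E)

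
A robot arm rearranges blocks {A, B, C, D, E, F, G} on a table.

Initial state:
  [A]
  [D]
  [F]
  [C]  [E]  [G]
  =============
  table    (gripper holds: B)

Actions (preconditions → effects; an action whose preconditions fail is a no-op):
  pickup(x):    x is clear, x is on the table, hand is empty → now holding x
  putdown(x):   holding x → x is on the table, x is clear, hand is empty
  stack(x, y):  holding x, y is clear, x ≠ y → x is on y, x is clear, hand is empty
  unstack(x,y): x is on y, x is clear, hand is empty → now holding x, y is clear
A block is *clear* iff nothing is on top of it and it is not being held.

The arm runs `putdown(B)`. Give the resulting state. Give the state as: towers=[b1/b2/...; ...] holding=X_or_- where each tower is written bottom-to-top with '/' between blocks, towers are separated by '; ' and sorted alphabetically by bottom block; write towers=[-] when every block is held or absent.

towers=[B; C/F/D/A; E; G] holding=-

before: towers=[C/F/D/A; E; G] holding=B
pre[putdown(B)]: holding(B) ✓
all met → apply putdown(B)
after:  towers=[B; C/F/D/A; E; G] holding=-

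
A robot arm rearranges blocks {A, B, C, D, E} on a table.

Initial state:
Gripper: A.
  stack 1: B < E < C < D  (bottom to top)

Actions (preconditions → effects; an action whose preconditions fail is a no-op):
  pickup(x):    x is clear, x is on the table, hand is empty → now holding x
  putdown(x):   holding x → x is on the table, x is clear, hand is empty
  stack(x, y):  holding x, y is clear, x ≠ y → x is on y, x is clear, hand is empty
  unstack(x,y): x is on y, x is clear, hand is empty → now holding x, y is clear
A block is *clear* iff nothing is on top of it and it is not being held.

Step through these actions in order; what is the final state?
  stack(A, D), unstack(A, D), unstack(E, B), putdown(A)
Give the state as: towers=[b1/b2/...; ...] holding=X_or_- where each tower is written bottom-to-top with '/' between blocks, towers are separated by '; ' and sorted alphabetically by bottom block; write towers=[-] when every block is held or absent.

towers=[A; B/E/C/D] holding=-

step 1 (stack(A, D)): towers=[B/E/C/D/A] holding=-
step 2 (unstack(A, D)): towers=[B/E/C/D] holding=A
step 3 (unstack(E, B)) [no-op]: towers=[B/E/C/D] holding=A
step 4 (putdown(A)): towers=[A; B/E/C/D] holding=-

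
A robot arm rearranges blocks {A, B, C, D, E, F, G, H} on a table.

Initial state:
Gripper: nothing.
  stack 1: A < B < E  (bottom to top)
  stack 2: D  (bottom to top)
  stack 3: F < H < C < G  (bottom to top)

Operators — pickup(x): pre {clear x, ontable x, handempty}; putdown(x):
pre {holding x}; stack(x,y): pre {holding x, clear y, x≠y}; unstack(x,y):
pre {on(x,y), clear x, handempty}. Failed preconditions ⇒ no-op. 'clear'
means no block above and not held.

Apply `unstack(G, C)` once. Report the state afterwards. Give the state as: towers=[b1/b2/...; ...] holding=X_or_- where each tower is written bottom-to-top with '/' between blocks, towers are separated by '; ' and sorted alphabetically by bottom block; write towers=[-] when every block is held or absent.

towers=[A/B/E; D; F/H/C] holding=G

before: towers=[A/B/E; D; F/H/C/G] holding=-
pre[unstack(G, C)]: on(G,C) ✓, clear(G) ✓, handempty ✓
all met → apply unstack(G, C)
after:  towers=[A/B/E; D; F/H/C] holding=G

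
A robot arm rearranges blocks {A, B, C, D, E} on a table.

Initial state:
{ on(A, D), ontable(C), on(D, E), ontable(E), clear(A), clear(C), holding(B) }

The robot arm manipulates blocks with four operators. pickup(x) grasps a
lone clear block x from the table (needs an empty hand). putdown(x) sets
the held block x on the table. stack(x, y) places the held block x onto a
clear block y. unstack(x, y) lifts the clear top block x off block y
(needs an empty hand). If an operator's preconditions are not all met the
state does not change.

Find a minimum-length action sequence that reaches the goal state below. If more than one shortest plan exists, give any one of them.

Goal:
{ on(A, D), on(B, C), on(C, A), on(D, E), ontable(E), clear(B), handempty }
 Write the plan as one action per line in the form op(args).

putdown(B)
pickup(C)
stack(C, A)
pickup(B)
stack(B, C)

step 1 (putdown(B)): towers=[B; C; E/D/A] holding=-
step 2 (pickup(C)): towers=[B; E/D/A] holding=C
step 3 (stack(C, A)): towers=[B; E/D/A/C] holding=-
step 4 (pickup(B)): towers=[E/D/A/C] holding=B
step 5 (stack(B, C)): towers=[E/D/A/C/B] holding=-
goal check: towers=[E/D/A/C/B] holding=- — reached (length 5, optimal by BFS)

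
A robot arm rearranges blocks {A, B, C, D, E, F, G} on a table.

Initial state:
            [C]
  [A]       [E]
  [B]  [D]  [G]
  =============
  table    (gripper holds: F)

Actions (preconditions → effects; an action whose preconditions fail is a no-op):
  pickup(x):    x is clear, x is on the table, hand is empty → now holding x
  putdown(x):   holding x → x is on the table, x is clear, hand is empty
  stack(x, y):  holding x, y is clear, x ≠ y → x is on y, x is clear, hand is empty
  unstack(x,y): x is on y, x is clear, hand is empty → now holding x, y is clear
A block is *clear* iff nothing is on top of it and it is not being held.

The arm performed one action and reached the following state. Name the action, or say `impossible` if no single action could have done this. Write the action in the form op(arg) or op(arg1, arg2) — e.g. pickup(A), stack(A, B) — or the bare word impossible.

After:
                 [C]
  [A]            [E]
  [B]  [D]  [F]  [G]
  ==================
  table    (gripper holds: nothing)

putdown(F)

target: towers=[B/A; D; F; G/E/C] holding=-
        putdown(F) → towers=[B/A; D; F; G/E/C] holding=-  ← match
       stack(F, D) → towers=[B/A; D/F; G/E/C] holding=-
       stack(F, A) → towers=[B/A/F; D; G/E/C] holding=-
       stack(F, C) → towers=[B/A; D; G/E/C/F] holding=-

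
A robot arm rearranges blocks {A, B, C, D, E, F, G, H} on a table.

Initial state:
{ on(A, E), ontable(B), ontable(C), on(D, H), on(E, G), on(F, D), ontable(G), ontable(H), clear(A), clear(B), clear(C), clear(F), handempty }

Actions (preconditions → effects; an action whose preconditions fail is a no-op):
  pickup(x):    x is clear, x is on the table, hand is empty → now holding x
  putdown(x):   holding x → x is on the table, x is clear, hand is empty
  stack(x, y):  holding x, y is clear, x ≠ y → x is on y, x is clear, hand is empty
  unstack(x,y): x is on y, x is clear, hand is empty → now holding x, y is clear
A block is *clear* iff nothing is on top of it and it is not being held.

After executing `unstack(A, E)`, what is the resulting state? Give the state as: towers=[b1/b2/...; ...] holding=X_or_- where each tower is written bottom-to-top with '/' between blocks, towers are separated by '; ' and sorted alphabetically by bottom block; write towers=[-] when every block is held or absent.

before: towers=[B; C; G/E/A; H/D/F] holding=-
pre[unstack(A, E)]: on(A,E) ✓, clear(A) ✓, handempty ✓
all met → apply unstack(A, E)
after:  towers=[B; C; G/E; H/D/F] holding=A

towers=[B; C; G/E; H/D/F] holding=A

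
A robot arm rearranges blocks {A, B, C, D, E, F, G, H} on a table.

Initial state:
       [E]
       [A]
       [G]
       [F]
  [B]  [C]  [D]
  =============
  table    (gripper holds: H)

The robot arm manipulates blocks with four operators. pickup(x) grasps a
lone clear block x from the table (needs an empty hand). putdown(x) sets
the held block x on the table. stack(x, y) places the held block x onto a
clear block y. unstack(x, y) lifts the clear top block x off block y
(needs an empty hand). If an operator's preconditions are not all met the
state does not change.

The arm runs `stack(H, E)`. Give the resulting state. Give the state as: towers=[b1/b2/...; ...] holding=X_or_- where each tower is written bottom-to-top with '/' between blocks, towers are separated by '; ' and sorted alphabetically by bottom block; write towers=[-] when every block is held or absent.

before: towers=[B; C/F/G/A/E; D] holding=H
pre[stack(H, E)]: holding(H) ✓, clear(E) ✓, H≠E ✓
all met → apply stack(H, E)
after:  towers=[B; C/F/G/A/E/H; D] holding=-

towers=[B; C/F/G/A/E/H; D] holding=-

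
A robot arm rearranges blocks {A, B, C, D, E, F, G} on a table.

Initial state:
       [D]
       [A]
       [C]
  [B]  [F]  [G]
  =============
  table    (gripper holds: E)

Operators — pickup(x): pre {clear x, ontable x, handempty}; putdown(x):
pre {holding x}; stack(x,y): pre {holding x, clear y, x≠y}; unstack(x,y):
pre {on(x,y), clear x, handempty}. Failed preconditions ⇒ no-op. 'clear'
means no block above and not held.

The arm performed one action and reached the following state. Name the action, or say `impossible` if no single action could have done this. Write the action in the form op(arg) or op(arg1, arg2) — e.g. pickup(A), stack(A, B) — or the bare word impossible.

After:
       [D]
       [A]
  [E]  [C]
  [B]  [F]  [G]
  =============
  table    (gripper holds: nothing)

stack(E, B)

target: towers=[B/E; F/C/A/D; G] holding=-
        putdown(E) → towers=[B; E; F/C/A/D; G] holding=-
       stack(E, B) → towers=[B/E; F/C/A/D; G] holding=-  ← match
       stack(E, G) → towers=[B; F/C/A/D; G/E] holding=-
       stack(E, D) → towers=[B; F/C/A/D/E; G] holding=-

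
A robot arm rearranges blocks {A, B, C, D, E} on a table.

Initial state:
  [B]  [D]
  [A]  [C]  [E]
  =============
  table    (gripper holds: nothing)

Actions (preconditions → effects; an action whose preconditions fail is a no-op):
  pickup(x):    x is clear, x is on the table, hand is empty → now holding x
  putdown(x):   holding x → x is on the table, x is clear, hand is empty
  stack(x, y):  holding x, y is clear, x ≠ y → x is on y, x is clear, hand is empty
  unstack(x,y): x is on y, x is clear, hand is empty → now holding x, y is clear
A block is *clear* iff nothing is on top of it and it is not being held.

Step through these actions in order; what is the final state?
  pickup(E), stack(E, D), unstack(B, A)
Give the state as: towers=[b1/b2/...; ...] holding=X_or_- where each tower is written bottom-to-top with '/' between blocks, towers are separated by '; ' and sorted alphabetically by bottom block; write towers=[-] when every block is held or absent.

towers=[A; C/D/E] holding=B

step 1 (pickup(E)): towers=[A/B; C/D] holding=E
step 2 (stack(E, D)): towers=[A/B; C/D/E] holding=-
step 3 (unstack(B, A)): towers=[A; C/D/E] holding=B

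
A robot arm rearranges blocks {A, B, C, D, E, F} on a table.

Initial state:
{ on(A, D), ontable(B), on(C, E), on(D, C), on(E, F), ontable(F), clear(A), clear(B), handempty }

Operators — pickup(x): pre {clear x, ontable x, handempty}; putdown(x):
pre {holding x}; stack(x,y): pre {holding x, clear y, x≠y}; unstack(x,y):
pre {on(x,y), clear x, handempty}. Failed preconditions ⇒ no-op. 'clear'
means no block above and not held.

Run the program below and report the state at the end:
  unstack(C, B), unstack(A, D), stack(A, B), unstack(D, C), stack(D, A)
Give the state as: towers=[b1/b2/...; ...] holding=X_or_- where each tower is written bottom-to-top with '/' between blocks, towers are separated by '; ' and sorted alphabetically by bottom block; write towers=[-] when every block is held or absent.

step 1 (unstack(C, B)) [no-op]: towers=[B; F/E/C/D/A] holding=-
step 2 (unstack(A, D)): towers=[B; F/E/C/D] holding=A
step 3 (stack(A, B)): towers=[B/A; F/E/C/D] holding=-
step 4 (unstack(D, C)): towers=[B/A; F/E/C] holding=D
step 5 (stack(D, A)): towers=[B/A/D; F/E/C] holding=-

towers=[B/A/D; F/E/C] holding=-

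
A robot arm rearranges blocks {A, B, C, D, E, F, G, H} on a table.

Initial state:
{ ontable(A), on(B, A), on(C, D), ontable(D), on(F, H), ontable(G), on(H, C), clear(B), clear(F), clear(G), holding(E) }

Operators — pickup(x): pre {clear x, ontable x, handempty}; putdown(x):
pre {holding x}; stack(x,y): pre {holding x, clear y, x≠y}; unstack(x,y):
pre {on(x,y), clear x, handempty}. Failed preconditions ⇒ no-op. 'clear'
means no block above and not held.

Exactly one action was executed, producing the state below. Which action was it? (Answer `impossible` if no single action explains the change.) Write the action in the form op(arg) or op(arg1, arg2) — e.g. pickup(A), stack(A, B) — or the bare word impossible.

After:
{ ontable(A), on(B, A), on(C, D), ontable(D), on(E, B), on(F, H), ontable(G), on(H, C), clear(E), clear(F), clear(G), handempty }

stack(E, B)

target: towers=[A/B/E; D/C/H/F; G] holding=-
        putdown(E) → towers=[A/B; D/C/H/F; E; G] holding=-
       stack(E, G) → towers=[A/B; D/C/H/F; G/E] holding=-
       stack(E, B) → towers=[A/B/E; D/C/H/F; G] holding=-  ← match
       stack(E, F) → towers=[A/B; D/C/H/F/E; G] holding=-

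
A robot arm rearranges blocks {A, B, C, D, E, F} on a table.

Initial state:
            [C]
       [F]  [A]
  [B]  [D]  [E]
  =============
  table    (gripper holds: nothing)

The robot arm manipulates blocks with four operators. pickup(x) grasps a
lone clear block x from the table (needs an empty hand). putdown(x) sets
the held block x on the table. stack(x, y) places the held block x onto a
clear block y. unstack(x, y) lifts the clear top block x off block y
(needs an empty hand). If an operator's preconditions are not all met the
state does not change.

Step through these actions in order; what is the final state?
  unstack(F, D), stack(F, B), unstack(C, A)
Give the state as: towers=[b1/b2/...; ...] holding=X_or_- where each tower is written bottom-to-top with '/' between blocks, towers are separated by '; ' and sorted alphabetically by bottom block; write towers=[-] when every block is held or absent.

step 1 (unstack(F, D)): towers=[B; D; E/A/C] holding=F
step 2 (stack(F, B)): towers=[B/F; D; E/A/C] holding=-
step 3 (unstack(C, A)): towers=[B/F; D; E/A] holding=C

towers=[B/F; D; E/A] holding=C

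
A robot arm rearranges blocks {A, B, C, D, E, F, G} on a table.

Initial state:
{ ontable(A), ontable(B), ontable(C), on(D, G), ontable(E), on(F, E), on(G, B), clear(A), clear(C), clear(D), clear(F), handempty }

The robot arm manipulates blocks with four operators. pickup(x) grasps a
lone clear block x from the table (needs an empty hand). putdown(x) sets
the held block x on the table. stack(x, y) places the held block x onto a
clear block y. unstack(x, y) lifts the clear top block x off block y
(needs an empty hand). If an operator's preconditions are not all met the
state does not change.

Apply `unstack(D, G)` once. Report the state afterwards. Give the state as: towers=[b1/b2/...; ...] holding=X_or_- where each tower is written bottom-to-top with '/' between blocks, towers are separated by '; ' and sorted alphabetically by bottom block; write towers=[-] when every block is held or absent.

before: towers=[A; B/G/D; C; E/F] holding=-
pre[unstack(D, G)]: on(D,G) ✓, clear(D) ✓, handempty ✓
all met → apply unstack(D, G)
after:  towers=[A; B/G; C; E/F] holding=D

towers=[A; B/G; C; E/F] holding=D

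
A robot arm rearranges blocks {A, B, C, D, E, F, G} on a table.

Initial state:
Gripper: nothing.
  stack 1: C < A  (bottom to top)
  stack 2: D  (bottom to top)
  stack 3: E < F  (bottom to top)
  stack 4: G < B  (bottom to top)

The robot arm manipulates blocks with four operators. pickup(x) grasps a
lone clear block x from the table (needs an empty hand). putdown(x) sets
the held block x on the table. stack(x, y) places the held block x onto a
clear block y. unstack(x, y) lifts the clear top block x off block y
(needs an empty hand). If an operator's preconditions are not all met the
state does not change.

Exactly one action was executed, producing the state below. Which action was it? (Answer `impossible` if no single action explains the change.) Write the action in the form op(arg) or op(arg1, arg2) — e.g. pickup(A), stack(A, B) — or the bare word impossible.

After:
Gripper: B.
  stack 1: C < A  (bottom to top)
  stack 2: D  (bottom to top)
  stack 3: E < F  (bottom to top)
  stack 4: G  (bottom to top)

target: towers=[C/A; D; E/F; G] holding=B
     unstack(B, G) → towers=[C/A; D; E/F; G] holding=B  ← match
     unstack(F, E) → towers=[C/A; D; E; G/B] holding=F
         pickup(D) → towers=[C/A; E/F; G/B] holding=D
     unstack(A, C) → towers=[C; D; E/F; G/B] holding=A

unstack(B, G)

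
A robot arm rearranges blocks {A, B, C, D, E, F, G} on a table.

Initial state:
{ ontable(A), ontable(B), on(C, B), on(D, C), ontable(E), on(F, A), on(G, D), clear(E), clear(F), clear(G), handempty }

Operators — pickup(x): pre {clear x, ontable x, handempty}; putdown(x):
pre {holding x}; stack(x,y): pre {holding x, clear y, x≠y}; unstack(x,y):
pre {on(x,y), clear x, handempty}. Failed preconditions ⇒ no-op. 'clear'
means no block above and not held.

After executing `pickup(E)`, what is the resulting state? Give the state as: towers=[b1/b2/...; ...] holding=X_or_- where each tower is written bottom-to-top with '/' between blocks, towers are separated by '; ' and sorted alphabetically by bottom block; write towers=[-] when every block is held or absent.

before: towers=[A/F; B/C/D/G; E] holding=-
pre[pickup(E)]: clear(E) ok, ontable(E) ok, handempty ok
all met → apply pickup(E)
after:  towers=[A/F; B/C/D/G] holding=E

towers=[A/F; B/C/D/G] holding=E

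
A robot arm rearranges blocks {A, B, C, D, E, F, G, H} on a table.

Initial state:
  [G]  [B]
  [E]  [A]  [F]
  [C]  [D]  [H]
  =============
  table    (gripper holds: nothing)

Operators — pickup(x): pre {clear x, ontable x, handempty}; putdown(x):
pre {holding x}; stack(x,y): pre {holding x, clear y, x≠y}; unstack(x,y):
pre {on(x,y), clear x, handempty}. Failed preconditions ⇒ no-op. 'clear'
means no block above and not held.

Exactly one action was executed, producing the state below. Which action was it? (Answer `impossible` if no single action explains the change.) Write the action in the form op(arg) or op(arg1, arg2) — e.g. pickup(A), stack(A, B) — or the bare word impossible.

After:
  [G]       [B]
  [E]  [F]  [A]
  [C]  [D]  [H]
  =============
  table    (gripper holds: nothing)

target: towers=[C/E/G; D/F; H/A/B] holding=-
     unstack(G, E) → towers=[C/E; D/A/B; H/F] holding=G
     unstack(B, A) → towers=[C/E/G; D/A; H/F] holding=B
     unstack(F, H) → towers=[C/E/G; D/A/B; H] holding=F
none of the 3 applicable actions match → impossible

impossible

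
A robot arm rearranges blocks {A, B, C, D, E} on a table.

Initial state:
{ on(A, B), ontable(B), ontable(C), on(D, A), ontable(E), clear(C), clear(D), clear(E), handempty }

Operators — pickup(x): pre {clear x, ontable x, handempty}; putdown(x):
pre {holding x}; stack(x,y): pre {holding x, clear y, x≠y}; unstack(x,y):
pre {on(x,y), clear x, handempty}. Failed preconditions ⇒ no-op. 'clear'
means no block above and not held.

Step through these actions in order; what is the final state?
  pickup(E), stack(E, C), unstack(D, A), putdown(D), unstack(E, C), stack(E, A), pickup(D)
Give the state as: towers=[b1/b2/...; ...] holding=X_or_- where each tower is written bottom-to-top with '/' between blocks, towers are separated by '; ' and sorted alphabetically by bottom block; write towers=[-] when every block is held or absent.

step 1 (pickup(E)): towers=[B/A/D; C] holding=E
step 2 (stack(E, C)): towers=[B/A/D; C/E] holding=-
step 3 (unstack(D, A)): towers=[B/A; C/E] holding=D
step 4 (putdown(D)): towers=[B/A; C/E; D] holding=-
step 5 (unstack(E, C)): towers=[B/A; C; D] holding=E
step 6 (stack(E, A)): towers=[B/A/E; C; D] holding=-
step 7 (pickup(D)): towers=[B/A/E; C] holding=D

towers=[B/A/E; C] holding=D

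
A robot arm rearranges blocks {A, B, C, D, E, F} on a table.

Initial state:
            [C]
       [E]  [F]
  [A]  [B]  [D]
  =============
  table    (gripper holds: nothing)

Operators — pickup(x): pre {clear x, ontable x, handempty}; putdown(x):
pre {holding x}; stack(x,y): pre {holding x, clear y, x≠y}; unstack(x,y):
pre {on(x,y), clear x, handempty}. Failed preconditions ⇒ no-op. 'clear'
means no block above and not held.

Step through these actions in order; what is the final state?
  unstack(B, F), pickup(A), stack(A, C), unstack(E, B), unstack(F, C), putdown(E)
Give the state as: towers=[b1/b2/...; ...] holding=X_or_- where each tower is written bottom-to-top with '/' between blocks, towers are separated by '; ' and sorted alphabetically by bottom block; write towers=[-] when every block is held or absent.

towers=[B; D/F/C/A; E] holding=-

step 1 (unstack(B, F)) [no-op]: towers=[A; B/E; D/F/C] holding=-
step 2 (pickup(A)): towers=[B/E; D/F/C] holding=A
step 3 (stack(A, C)): towers=[B/E; D/F/C/A] holding=-
step 4 (unstack(E, B)): towers=[B; D/F/C/A] holding=E
step 5 (unstack(F, C)) [no-op]: towers=[B; D/F/C/A] holding=E
step 6 (putdown(E)): towers=[B; D/F/C/A; E] holding=-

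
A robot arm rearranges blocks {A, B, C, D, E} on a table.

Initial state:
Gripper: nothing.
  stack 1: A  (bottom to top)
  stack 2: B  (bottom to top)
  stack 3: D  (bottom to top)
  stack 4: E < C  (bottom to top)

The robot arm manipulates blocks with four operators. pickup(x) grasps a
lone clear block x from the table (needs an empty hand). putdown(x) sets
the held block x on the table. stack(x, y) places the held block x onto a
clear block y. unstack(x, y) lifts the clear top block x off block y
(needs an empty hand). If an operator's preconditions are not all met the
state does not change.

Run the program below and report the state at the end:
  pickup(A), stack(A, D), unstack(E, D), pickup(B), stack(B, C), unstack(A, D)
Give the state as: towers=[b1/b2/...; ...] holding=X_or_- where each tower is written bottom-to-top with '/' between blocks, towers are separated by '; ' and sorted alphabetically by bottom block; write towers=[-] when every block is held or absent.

step 1 (pickup(A)): towers=[B; D; E/C] holding=A
step 2 (stack(A, D)): towers=[B; D/A; E/C] holding=-
step 3 (unstack(E, D)) [no-op]: towers=[B; D/A; E/C] holding=-
step 4 (pickup(B)): towers=[D/A; E/C] holding=B
step 5 (stack(B, C)): towers=[D/A; E/C/B] holding=-
step 6 (unstack(A, D)): towers=[D; E/C/B] holding=A

towers=[D; E/C/B] holding=A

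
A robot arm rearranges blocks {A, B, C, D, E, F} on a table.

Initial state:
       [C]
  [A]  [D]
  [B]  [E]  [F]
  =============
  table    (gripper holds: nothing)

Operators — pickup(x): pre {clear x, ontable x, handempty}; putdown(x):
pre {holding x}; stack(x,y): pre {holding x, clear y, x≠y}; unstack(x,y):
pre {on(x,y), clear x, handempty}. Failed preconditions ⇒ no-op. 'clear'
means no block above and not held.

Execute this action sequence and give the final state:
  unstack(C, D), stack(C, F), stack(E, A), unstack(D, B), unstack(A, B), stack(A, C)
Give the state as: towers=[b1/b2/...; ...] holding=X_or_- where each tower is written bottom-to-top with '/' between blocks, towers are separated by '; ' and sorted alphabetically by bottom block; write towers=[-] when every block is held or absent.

towers=[B; E/D; F/C/A] holding=-

step 1 (unstack(C, D)): towers=[B/A; E/D; F] holding=C
step 2 (stack(C, F)): towers=[B/A; E/D; F/C] holding=-
step 3 (stack(E, A)) [no-op]: towers=[B/A; E/D; F/C] holding=-
step 4 (unstack(D, B)) [no-op]: towers=[B/A; E/D; F/C] holding=-
step 5 (unstack(A, B)): towers=[B; E/D; F/C] holding=A
step 6 (stack(A, C)): towers=[B; E/D; F/C/A] holding=-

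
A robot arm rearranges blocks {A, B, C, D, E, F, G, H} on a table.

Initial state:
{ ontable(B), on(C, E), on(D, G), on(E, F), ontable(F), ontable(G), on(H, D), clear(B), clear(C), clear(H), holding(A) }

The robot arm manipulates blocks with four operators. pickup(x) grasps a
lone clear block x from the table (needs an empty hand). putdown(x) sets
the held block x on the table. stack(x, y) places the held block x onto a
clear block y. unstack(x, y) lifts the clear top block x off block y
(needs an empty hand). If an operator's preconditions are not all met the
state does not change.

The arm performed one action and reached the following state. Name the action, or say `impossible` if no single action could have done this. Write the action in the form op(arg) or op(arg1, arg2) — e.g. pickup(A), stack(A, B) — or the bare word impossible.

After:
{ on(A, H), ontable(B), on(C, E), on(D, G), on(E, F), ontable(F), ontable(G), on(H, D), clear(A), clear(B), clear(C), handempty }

stack(A, H)

target: towers=[B; F/E/C; G/D/H/A] holding=-
        putdown(A) → towers=[A; B; F/E/C; G/D/H] holding=-
       stack(A, H) → towers=[B; F/E/C; G/D/H/A] holding=-  ← match
       stack(A, B) → towers=[B/A; F/E/C; G/D/H] holding=-
       stack(A, C) → towers=[B; F/E/C/A; G/D/H] holding=-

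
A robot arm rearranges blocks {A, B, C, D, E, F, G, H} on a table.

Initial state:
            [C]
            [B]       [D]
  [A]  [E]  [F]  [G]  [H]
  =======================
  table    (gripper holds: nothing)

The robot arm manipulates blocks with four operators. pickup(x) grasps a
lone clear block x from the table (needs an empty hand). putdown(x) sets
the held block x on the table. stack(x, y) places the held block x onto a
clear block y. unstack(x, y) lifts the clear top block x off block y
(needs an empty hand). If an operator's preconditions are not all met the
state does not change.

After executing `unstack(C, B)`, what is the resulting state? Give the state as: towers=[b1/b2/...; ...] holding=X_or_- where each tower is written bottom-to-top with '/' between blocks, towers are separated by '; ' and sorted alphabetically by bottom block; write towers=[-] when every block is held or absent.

before: towers=[A; E; F/B/C; G; H/D] holding=-
pre[unstack(C, B)]: on(C,B) ok, clear(C) ok, handempty ok
all met → apply unstack(C, B)
after:  towers=[A; E; F/B; G; H/D] holding=C

towers=[A; E; F/B; G; H/D] holding=C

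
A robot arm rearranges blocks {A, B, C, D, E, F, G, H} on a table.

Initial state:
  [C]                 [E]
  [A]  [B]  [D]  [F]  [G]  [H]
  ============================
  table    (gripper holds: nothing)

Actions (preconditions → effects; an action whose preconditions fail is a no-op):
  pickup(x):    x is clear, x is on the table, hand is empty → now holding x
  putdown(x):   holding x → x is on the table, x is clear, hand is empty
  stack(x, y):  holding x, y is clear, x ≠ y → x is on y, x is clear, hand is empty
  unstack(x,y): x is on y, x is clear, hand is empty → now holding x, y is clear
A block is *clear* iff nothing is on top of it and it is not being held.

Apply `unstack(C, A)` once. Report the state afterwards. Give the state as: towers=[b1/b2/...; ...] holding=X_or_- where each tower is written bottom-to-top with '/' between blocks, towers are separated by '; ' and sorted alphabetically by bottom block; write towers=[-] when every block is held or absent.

before: towers=[A/C; B; D; F; G/E; H] holding=-
pre[unstack(C, A)]: on(C,A) ok, clear(C) ok, handempty ok
all met → apply unstack(C, A)
after:  towers=[A; B; D; F; G/E; H] holding=C

towers=[A; B; D; F; G/E; H] holding=C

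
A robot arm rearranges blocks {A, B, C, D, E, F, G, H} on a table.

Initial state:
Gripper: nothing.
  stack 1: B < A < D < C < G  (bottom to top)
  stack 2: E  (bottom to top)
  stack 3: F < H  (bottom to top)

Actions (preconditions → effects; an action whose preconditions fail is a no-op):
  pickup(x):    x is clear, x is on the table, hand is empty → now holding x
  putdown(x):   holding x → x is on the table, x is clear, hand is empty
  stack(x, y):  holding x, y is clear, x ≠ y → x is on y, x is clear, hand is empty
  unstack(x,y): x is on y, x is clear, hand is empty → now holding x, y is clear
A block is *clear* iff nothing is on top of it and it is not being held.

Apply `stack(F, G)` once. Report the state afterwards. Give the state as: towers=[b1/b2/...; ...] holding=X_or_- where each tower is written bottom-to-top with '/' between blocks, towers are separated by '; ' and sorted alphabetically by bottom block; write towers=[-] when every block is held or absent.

before: towers=[B/A/D/C/G; E; F/H] holding=-
pre[stack(F, G)]: holding(F) no, clear(G) yes, F≠G yes
holding(F) unmet → stack(F, G) is a no-op
after:  towers=[B/A/D/C/G; E; F/H] holding=-

towers=[B/A/D/C/G; E; F/H] holding=-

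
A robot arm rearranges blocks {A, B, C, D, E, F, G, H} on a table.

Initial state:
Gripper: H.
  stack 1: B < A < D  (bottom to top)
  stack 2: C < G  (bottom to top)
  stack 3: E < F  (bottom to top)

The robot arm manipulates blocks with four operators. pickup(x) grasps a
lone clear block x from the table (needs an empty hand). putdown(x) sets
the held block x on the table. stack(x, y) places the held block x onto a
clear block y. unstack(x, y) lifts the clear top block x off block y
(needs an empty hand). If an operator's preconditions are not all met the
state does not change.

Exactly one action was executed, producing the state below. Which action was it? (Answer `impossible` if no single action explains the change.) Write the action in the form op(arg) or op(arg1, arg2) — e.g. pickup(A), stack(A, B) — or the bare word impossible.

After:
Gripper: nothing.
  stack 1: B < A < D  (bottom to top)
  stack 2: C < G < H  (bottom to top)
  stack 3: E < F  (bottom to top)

stack(H, G)

target: towers=[B/A/D; C/G/H; E/F] holding=-
        putdown(H) → towers=[B/A/D; C/G; E/F; H] holding=-
       stack(H, G) → towers=[B/A/D; C/G/H; E/F] holding=-  ← match
       stack(H, F) → towers=[B/A/D; C/G; E/F/H] holding=-
       stack(H, D) → towers=[B/A/D/H; C/G; E/F] holding=-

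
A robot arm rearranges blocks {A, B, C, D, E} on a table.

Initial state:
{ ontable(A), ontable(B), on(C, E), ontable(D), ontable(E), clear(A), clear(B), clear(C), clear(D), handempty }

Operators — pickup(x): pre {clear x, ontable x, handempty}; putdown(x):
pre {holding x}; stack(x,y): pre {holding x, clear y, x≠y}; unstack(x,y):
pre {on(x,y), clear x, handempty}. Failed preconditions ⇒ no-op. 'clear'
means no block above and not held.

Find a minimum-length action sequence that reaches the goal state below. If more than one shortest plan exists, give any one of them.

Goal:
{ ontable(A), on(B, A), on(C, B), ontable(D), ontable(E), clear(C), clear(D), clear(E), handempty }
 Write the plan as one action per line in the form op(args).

pickup(B)
stack(B, A)
unstack(C, E)
stack(C, B)

step 1 (pickup(B)): towers=[A; D; E/C] holding=B
step 2 (stack(B, A)): towers=[A/B; D; E/C] holding=-
step 3 (unstack(C, E)): towers=[A/B; D; E] holding=C
step 4 (stack(C, B)): towers=[A/B/C; D; E] holding=-
goal check: towers=[A/B/C; D; E] holding=- — reached (length 4, optimal by BFS)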